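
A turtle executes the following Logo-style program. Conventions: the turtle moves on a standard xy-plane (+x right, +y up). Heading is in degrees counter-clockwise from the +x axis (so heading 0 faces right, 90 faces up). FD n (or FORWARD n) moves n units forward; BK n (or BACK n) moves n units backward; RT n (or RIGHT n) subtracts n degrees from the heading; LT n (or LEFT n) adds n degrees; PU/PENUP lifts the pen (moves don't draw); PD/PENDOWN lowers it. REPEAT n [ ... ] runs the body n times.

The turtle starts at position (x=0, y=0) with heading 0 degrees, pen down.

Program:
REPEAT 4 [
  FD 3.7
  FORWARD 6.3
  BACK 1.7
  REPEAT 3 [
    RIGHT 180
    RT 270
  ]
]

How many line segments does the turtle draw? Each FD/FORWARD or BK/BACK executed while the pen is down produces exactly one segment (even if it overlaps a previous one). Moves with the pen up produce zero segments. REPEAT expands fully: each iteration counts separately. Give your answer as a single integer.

Executing turtle program step by step:
Start: pos=(0,0), heading=0, pen down
REPEAT 4 [
  -- iteration 1/4 --
  FD 3.7: (0,0) -> (3.7,0) [heading=0, draw]
  FD 6.3: (3.7,0) -> (10,0) [heading=0, draw]
  BK 1.7: (10,0) -> (8.3,0) [heading=0, draw]
  REPEAT 3 [
    -- iteration 1/3 --
    RT 180: heading 0 -> 180
    RT 270: heading 180 -> 270
    -- iteration 2/3 --
    RT 180: heading 270 -> 90
    RT 270: heading 90 -> 180
    -- iteration 3/3 --
    RT 180: heading 180 -> 0
    RT 270: heading 0 -> 90
  ]
  -- iteration 2/4 --
  FD 3.7: (8.3,0) -> (8.3,3.7) [heading=90, draw]
  FD 6.3: (8.3,3.7) -> (8.3,10) [heading=90, draw]
  BK 1.7: (8.3,10) -> (8.3,8.3) [heading=90, draw]
  REPEAT 3 [
    -- iteration 1/3 --
    RT 180: heading 90 -> 270
    RT 270: heading 270 -> 0
    -- iteration 2/3 --
    RT 180: heading 0 -> 180
    RT 270: heading 180 -> 270
    -- iteration 3/3 --
    RT 180: heading 270 -> 90
    RT 270: heading 90 -> 180
  ]
  -- iteration 3/4 --
  FD 3.7: (8.3,8.3) -> (4.6,8.3) [heading=180, draw]
  FD 6.3: (4.6,8.3) -> (-1.7,8.3) [heading=180, draw]
  BK 1.7: (-1.7,8.3) -> (0,8.3) [heading=180, draw]
  REPEAT 3 [
    -- iteration 1/3 --
    RT 180: heading 180 -> 0
    RT 270: heading 0 -> 90
    -- iteration 2/3 --
    RT 180: heading 90 -> 270
    RT 270: heading 270 -> 0
    -- iteration 3/3 --
    RT 180: heading 0 -> 180
    RT 270: heading 180 -> 270
  ]
  -- iteration 4/4 --
  FD 3.7: (0,8.3) -> (0,4.6) [heading=270, draw]
  FD 6.3: (0,4.6) -> (0,-1.7) [heading=270, draw]
  BK 1.7: (0,-1.7) -> (0,0) [heading=270, draw]
  REPEAT 3 [
    -- iteration 1/3 --
    RT 180: heading 270 -> 90
    RT 270: heading 90 -> 180
    -- iteration 2/3 --
    RT 180: heading 180 -> 0
    RT 270: heading 0 -> 90
    -- iteration 3/3 --
    RT 180: heading 90 -> 270
    RT 270: heading 270 -> 0
  ]
]
Final: pos=(0,0), heading=0, 12 segment(s) drawn
Segments drawn: 12

Answer: 12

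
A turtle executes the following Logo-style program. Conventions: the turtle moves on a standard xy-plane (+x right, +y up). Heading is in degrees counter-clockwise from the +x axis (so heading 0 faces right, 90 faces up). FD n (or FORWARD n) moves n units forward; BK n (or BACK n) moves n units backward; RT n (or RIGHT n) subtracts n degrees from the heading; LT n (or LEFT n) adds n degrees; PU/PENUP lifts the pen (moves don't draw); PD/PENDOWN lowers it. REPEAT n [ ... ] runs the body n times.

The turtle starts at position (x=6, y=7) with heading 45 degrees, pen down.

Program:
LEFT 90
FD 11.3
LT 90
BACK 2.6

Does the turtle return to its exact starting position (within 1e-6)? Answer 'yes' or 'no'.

Answer: no

Derivation:
Executing turtle program step by step:
Start: pos=(6,7), heading=45, pen down
LT 90: heading 45 -> 135
FD 11.3: (6,7) -> (-1.99,14.99) [heading=135, draw]
LT 90: heading 135 -> 225
BK 2.6: (-1.99,14.99) -> (-0.152,16.829) [heading=225, draw]
Final: pos=(-0.152,16.829), heading=225, 2 segment(s) drawn

Start position: (6, 7)
Final position: (-0.152, 16.829)
Distance = 11.595; >= 1e-6 -> NOT closed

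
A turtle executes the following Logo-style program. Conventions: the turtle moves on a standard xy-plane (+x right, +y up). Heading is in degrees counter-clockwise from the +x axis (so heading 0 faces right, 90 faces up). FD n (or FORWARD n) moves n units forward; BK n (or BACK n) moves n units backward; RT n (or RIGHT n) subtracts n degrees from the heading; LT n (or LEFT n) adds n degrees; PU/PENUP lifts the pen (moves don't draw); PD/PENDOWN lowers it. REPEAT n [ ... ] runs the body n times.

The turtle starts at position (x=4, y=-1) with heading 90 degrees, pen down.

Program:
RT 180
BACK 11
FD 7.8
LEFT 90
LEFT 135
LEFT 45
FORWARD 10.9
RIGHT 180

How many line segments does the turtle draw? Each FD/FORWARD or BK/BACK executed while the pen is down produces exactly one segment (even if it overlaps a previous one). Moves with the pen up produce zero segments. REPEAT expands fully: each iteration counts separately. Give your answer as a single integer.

Executing turtle program step by step:
Start: pos=(4,-1), heading=90, pen down
RT 180: heading 90 -> 270
BK 11: (4,-1) -> (4,10) [heading=270, draw]
FD 7.8: (4,10) -> (4,2.2) [heading=270, draw]
LT 90: heading 270 -> 0
LT 135: heading 0 -> 135
LT 45: heading 135 -> 180
FD 10.9: (4,2.2) -> (-6.9,2.2) [heading=180, draw]
RT 180: heading 180 -> 0
Final: pos=(-6.9,2.2), heading=0, 3 segment(s) drawn
Segments drawn: 3

Answer: 3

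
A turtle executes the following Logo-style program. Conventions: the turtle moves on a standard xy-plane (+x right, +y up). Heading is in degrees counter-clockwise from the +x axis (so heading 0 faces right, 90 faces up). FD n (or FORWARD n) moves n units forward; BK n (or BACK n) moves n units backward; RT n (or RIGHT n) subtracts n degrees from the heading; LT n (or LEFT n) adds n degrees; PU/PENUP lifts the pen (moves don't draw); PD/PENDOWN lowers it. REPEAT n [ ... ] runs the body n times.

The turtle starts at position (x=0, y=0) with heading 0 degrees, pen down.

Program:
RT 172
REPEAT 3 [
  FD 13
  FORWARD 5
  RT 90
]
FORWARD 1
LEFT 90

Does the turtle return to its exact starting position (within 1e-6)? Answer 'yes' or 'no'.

Answer: no

Derivation:
Executing turtle program step by step:
Start: pos=(0,0), heading=0, pen down
RT 172: heading 0 -> 188
REPEAT 3 [
  -- iteration 1/3 --
  FD 13: (0,0) -> (-12.873,-1.809) [heading=188, draw]
  FD 5: (-12.873,-1.809) -> (-17.825,-2.505) [heading=188, draw]
  RT 90: heading 188 -> 98
  -- iteration 2/3 --
  FD 13: (-17.825,-2.505) -> (-19.634,10.368) [heading=98, draw]
  FD 5: (-19.634,10.368) -> (-20.33,15.32) [heading=98, draw]
  RT 90: heading 98 -> 8
  -- iteration 3/3 --
  FD 13: (-20.33,15.32) -> (-7.456,17.129) [heading=8, draw]
  FD 5: (-7.456,17.129) -> (-2.505,17.825) [heading=8, draw]
  RT 90: heading 8 -> 278
]
FD 1: (-2.505,17.825) -> (-2.366,16.835) [heading=278, draw]
LT 90: heading 278 -> 8
Final: pos=(-2.366,16.835), heading=8, 7 segment(s) drawn

Start position: (0, 0)
Final position: (-2.366, 16.835)
Distance = 17; >= 1e-6 -> NOT closed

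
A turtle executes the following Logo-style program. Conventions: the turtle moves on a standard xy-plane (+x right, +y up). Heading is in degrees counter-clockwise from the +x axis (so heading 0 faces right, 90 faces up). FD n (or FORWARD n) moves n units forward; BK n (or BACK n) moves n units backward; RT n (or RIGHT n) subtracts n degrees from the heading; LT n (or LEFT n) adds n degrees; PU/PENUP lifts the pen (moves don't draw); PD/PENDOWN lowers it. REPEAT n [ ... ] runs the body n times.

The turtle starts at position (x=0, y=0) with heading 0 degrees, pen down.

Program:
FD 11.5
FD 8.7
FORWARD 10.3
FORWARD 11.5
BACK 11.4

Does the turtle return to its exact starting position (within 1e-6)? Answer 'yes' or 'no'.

Executing turtle program step by step:
Start: pos=(0,0), heading=0, pen down
FD 11.5: (0,0) -> (11.5,0) [heading=0, draw]
FD 8.7: (11.5,0) -> (20.2,0) [heading=0, draw]
FD 10.3: (20.2,0) -> (30.5,0) [heading=0, draw]
FD 11.5: (30.5,0) -> (42,0) [heading=0, draw]
BK 11.4: (42,0) -> (30.6,0) [heading=0, draw]
Final: pos=(30.6,0), heading=0, 5 segment(s) drawn

Start position: (0, 0)
Final position: (30.6, 0)
Distance = 30.6; >= 1e-6 -> NOT closed

Answer: no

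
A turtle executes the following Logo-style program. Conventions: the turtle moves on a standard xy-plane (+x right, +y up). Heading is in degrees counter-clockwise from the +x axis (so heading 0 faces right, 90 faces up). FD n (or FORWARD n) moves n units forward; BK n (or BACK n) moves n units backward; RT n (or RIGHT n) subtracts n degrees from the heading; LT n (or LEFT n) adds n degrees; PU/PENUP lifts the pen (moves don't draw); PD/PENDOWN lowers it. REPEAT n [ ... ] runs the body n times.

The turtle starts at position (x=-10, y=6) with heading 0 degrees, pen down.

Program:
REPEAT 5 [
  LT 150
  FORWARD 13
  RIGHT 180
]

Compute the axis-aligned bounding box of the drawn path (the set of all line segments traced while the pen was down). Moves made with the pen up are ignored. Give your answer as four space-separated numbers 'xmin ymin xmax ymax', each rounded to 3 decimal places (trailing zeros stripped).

Answer: -27.758 6 -10 54.517

Derivation:
Executing turtle program step by step:
Start: pos=(-10,6), heading=0, pen down
REPEAT 5 [
  -- iteration 1/5 --
  LT 150: heading 0 -> 150
  FD 13: (-10,6) -> (-21.258,12.5) [heading=150, draw]
  RT 180: heading 150 -> 330
  -- iteration 2/5 --
  LT 150: heading 330 -> 120
  FD 13: (-21.258,12.5) -> (-27.758,23.758) [heading=120, draw]
  RT 180: heading 120 -> 300
  -- iteration 3/5 --
  LT 150: heading 300 -> 90
  FD 13: (-27.758,23.758) -> (-27.758,36.758) [heading=90, draw]
  RT 180: heading 90 -> 270
  -- iteration 4/5 --
  LT 150: heading 270 -> 60
  FD 13: (-27.758,36.758) -> (-21.258,48.017) [heading=60, draw]
  RT 180: heading 60 -> 240
  -- iteration 5/5 --
  LT 150: heading 240 -> 30
  FD 13: (-21.258,48.017) -> (-10,54.517) [heading=30, draw]
  RT 180: heading 30 -> 210
]
Final: pos=(-10,54.517), heading=210, 5 segment(s) drawn

Segment endpoints: x in {-27.758, -21.258, -21.258, -10, -10}, y in {6, 12.5, 23.758, 36.758, 48.017, 54.517}
xmin=-27.758, ymin=6, xmax=-10, ymax=54.517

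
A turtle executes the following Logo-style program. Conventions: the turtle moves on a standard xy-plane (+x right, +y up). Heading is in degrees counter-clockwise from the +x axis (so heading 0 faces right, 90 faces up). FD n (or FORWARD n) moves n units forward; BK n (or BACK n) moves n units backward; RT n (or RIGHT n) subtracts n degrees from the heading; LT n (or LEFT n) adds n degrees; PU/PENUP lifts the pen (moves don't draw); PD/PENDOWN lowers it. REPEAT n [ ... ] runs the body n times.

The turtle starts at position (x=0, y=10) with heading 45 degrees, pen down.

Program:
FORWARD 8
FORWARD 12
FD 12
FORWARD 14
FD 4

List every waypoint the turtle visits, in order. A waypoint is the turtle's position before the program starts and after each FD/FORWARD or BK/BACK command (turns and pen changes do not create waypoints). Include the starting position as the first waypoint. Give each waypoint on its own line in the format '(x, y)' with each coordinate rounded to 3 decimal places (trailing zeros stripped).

Executing turtle program step by step:
Start: pos=(0,10), heading=45, pen down
FD 8: (0,10) -> (5.657,15.657) [heading=45, draw]
FD 12: (5.657,15.657) -> (14.142,24.142) [heading=45, draw]
FD 12: (14.142,24.142) -> (22.627,32.627) [heading=45, draw]
FD 14: (22.627,32.627) -> (32.527,42.527) [heading=45, draw]
FD 4: (32.527,42.527) -> (35.355,45.355) [heading=45, draw]
Final: pos=(35.355,45.355), heading=45, 5 segment(s) drawn
Waypoints (6 total):
(0, 10)
(5.657, 15.657)
(14.142, 24.142)
(22.627, 32.627)
(32.527, 42.527)
(35.355, 45.355)

Answer: (0, 10)
(5.657, 15.657)
(14.142, 24.142)
(22.627, 32.627)
(32.527, 42.527)
(35.355, 45.355)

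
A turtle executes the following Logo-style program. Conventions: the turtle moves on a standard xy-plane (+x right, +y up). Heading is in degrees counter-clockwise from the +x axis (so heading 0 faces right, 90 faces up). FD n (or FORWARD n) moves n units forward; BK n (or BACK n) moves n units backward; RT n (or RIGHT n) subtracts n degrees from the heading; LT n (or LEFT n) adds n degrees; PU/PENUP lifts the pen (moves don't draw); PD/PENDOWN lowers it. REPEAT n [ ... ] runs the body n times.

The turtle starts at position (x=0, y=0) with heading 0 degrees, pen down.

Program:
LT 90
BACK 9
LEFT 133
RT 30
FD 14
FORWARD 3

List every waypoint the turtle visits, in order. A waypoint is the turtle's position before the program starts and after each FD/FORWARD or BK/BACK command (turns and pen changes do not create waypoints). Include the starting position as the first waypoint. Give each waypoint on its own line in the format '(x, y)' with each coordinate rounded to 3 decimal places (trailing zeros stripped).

Answer: (0, 0)
(0, -9)
(-13.641, -12.149)
(-16.564, -12.824)

Derivation:
Executing turtle program step by step:
Start: pos=(0,0), heading=0, pen down
LT 90: heading 0 -> 90
BK 9: (0,0) -> (0,-9) [heading=90, draw]
LT 133: heading 90 -> 223
RT 30: heading 223 -> 193
FD 14: (0,-9) -> (-13.641,-12.149) [heading=193, draw]
FD 3: (-13.641,-12.149) -> (-16.564,-12.824) [heading=193, draw]
Final: pos=(-16.564,-12.824), heading=193, 3 segment(s) drawn
Waypoints (4 total):
(0, 0)
(0, -9)
(-13.641, -12.149)
(-16.564, -12.824)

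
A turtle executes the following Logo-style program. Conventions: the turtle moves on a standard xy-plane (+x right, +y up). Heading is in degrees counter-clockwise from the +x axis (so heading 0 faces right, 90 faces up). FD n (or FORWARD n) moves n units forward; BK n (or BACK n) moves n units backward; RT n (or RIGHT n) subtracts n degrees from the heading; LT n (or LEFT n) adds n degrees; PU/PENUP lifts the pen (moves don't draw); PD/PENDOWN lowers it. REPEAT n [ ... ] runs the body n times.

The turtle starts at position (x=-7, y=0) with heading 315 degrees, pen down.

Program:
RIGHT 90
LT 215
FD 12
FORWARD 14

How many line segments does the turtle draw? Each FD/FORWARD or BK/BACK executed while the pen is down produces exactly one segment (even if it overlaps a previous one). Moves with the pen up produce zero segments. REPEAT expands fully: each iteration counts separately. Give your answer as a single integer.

Executing turtle program step by step:
Start: pos=(-7,0), heading=315, pen down
RT 90: heading 315 -> 225
LT 215: heading 225 -> 80
FD 12: (-7,0) -> (-4.916,11.818) [heading=80, draw]
FD 14: (-4.916,11.818) -> (-2.485,25.605) [heading=80, draw]
Final: pos=(-2.485,25.605), heading=80, 2 segment(s) drawn
Segments drawn: 2

Answer: 2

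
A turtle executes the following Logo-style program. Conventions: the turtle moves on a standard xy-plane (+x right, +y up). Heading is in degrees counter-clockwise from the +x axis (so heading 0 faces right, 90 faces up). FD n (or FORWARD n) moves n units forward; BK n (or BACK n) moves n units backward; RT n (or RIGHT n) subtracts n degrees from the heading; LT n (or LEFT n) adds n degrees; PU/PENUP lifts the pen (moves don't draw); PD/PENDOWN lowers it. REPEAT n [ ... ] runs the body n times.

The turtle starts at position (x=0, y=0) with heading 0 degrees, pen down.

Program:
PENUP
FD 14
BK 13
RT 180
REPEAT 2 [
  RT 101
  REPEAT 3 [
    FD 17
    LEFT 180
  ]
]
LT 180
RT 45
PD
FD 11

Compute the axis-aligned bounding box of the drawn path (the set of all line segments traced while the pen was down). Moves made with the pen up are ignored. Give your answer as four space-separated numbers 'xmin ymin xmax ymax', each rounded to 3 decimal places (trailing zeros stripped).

Answer: -15.816 23.056 -11.518 33.182

Derivation:
Executing turtle program step by step:
Start: pos=(0,0), heading=0, pen down
PU: pen up
FD 14: (0,0) -> (14,0) [heading=0, move]
BK 13: (14,0) -> (1,0) [heading=0, move]
RT 180: heading 0 -> 180
REPEAT 2 [
  -- iteration 1/2 --
  RT 101: heading 180 -> 79
  REPEAT 3 [
    -- iteration 1/3 --
    FD 17: (1,0) -> (4.244,16.688) [heading=79, move]
    LT 180: heading 79 -> 259
    -- iteration 2/3 --
    FD 17: (4.244,16.688) -> (1,0) [heading=259, move]
    LT 180: heading 259 -> 79
    -- iteration 3/3 --
    FD 17: (1,0) -> (4.244,16.688) [heading=79, move]
    LT 180: heading 79 -> 259
  ]
  -- iteration 2/2 --
  RT 101: heading 259 -> 158
  REPEAT 3 [
    -- iteration 1/3 --
    FD 17: (4.244,16.688) -> (-11.518,23.056) [heading=158, move]
    LT 180: heading 158 -> 338
    -- iteration 2/3 --
    FD 17: (-11.518,23.056) -> (4.244,16.688) [heading=338, move]
    LT 180: heading 338 -> 158
    -- iteration 3/3 --
    FD 17: (4.244,16.688) -> (-11.518,23.056) [heading=158, move]
    LT 180: heading 158 -> 338
  ]
]
LT 180: heading 338 -> 158
RT 45: heading 158 -> 113
PD: pen down
FD 11: (-11.518,23.056) -> (-15.816,33.182) [heading=113, draw]
Final: pos=(-15.816,33.182), heading=113, 1 segment(s) drawn

Segment endpoints: x in {-15.816, -11.518}, y in {23.056, 33.182}
xmin=-15.816, ymin=23.056, xmax=-11.518, ymax=33.182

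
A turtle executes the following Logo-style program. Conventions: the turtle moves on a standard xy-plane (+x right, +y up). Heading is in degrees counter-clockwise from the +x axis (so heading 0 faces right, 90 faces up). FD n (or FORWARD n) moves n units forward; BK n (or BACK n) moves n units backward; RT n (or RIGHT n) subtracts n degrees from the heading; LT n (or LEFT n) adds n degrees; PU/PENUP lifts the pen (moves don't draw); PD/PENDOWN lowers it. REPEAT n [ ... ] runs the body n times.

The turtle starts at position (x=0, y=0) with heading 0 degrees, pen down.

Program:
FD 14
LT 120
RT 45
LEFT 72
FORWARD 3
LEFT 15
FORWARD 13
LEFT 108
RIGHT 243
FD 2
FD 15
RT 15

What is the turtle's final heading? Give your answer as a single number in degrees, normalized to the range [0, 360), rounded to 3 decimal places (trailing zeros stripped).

Answer: 12

Derivation:
Executing turtle program step by step:
Start: pos=(0,0), heading=0, pen down
FD 14: (0,0) -> (14,0) [heading=0, draw]
LT 120: heading 0 -> 120
RT 45: heading 120 -> 75
LT 72: heading 75 -> 147
FD 3: (14,0) -> (11.484,1.634) [heading=147, draw]
LT 15: heading 147 -> 162
FD 13: (11.484,1.634) -> (-0.88,5.651) [heading=162, draw]
LT 108: heading 162 -> 270
RT 243: heading 270 -> 27
FD 2: (-0.88,5.651) -> (0.902,6.559) [heading=27, draw]
FD 15: (0.902,6.559) -> (14.267,13.369) [heading=27, draw]
RT 15: heading 27 -> 12
Final: pos=(14.267,13.369), heading=12, 5 segment(s) drawn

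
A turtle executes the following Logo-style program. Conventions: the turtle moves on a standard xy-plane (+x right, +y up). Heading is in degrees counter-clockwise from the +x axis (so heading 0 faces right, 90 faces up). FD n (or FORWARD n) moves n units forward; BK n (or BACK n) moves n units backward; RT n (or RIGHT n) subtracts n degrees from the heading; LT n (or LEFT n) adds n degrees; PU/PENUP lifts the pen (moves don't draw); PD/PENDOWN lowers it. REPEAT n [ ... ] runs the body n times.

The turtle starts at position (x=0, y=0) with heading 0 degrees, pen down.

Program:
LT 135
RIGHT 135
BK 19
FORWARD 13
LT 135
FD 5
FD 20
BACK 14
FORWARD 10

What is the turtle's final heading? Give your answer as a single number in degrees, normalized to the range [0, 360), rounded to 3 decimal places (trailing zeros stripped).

Answer: 135

Derivation:
Executing turtle program step by step:
Start: pos=(0,0), heading=0, pen down
LT 135: heading 0 -> 135
RT 135: heading 135 -> 0
BK 19: (0,0) -> (-19,0) [heading=0, draw]
FD 13: (-19,0) -> (-6,0) [heading=0, draw]
LT 135: heading 0 -> 135
FD 5: (-6,0) -> (-9.536,3.536) [heading=135, draw]
FD 20: (-9.536,3.536) -> (-23.678,17.678) [heading=135, draw]
BK 14: (-23.678,17.678) -> (-13.778,7.778) [heading=135, draw]
FD 10: (-13.778,7.778) -> (-20.849,14.849) [heading=135, draw]
Final: pos=(-20.849,14.849), heading=135, 6 segment(s) drawn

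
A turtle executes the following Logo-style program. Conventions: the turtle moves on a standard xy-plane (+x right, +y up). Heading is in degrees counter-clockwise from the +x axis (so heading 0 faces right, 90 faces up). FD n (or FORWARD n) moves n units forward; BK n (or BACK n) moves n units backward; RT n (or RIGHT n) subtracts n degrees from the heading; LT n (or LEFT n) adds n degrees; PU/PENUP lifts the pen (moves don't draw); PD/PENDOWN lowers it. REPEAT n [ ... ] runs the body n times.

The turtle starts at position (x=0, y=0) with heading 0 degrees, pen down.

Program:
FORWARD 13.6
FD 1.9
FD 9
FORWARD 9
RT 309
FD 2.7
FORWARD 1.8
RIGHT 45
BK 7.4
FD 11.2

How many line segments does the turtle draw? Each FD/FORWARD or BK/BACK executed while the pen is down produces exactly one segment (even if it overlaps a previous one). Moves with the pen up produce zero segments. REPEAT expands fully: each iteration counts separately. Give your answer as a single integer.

Executing turtle program step by step:
Start: pos=(0,0), heading=0, pen down
FD 13.6: (0,0) -> (13.6,0) [heading=0, draw]
FD 1.9: (13.6,0) -> (15.5,0) [heading=0, draw]
FD 9: (15.5,0) -> (24.5,0) [heading=0, draw]
FD 9: (24.5,0) -> (33.5,0) [heading=0, draw]
RT 309: heading 0 -> 51
FD 2.7: (33.5,0) -> (35.199,2.098) [heading=51, draw]
FD 1.8: (35.199,2.098) -> (36.332,3.497) [heading=51, draw]
RT 45: heading 51 -> 6
BK 7.4: (36.332,3.497) -> (28.972,2.724) [heading=6, draw]
FD 11.2: (28.972,2.724) -> (40.111,3.894) [heading=6, draw]
Final: pos=(40.111,3.894), heading=6, 8 segment(s) drawn
Segments drawn: 8

Answer: 8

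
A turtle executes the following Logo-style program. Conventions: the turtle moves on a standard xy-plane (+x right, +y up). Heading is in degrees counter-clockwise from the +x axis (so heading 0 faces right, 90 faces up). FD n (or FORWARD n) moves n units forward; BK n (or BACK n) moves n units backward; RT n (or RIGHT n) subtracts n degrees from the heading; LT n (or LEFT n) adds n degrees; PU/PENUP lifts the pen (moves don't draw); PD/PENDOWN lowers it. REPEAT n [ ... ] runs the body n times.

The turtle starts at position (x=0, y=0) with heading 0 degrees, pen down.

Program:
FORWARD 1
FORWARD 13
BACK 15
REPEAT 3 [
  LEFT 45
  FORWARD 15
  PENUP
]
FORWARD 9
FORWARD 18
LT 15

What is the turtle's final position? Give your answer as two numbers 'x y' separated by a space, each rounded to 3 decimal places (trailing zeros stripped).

Executing turtle program step by step:
Start: pos=(0,0), heading=0, pen down
FD 1: (0,0) -> (1,0) [heading=0, draw]
FD 13: (1,0) -> (14,0) [heading=0, draw]
BK 15: (14,0) -> (-1,0) [heading=0, draw]
REPEAT 3 [
  -- iteration 1/3 --
  LT 45: heading 0 -> 45
  FD 15: (-1,0) -> (9.607,10.607) [heading=45, draw]
  PU: pen up
  -- iteration 2/3 --
  LT 45: heading 45 -> 90
  FD 15: (9.607,10.607) -> (9.607,25.607) [heading=90, move]
  PU: pen up
  -- iteration 3/3 --
  LT 45: heading 90 -> 135
  FD 15: (9.607,25.607) -> (-1,36.213) [heading=135, move]
  PU: pen up
]
FD 9: (-1,36.213) -> (-7.364,42.577) [heading=135, move]
FD 18: (-7.364,42.577) -> (-20.092,55.305) [heading=135, move]
LT 15: heading 135 -> 150
Final: pos=(-20.092,55.305), heading=150, 4 segment(s) drawn

Answer: -20.092 55.305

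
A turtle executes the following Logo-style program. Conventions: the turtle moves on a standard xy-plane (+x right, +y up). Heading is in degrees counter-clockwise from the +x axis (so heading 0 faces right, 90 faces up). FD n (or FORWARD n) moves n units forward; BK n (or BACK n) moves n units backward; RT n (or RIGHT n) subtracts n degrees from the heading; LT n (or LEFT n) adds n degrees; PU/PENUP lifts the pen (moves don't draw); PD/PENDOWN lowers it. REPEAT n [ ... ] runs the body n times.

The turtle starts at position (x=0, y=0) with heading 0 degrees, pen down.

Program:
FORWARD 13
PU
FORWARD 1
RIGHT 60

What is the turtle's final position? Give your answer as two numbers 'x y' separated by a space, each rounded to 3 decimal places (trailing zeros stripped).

Answer: 14 0

Derivation:
Executing turtle program step by step:
Start: pos=(0,0), heading=0, pen down
FD 13: (0,0) -> (13,0) [heading=0, draw]
PU: pen up
FD 1: (13,0) -> (14,0) [heading=0, move]
RT 60: heading 0 -> 300
Final: pos=(14,0), heading=300, 1 segment(s) drawn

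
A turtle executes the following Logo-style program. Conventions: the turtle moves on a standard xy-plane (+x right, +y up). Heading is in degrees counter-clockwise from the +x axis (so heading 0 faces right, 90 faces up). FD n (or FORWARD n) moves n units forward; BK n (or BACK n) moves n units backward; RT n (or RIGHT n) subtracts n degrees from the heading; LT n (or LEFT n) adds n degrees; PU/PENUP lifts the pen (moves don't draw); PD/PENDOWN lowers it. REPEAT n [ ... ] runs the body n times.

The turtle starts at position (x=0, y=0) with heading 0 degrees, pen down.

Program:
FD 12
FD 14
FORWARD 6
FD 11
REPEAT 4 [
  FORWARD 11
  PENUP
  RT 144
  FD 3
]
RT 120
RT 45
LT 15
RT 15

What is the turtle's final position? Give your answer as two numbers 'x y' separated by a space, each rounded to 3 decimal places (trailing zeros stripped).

Answer: 48.899 -6.466

Derivation:
Executing turtle program step by step:
Start: pos=(0,0), heading=0, pen down
FD 12: (0,0) -> (12,0) [heading=0, draw]
FD 14: (12,0) -> (26,0) [heading=0, draw]
FD 6: (26,0) -> (32,0) [heading=0, draw]
FD 11: (32,0) -> (43,0) [heading=0, draw]
REPEAT 4 [
  -- iteration 1/4 --
  FD 11: (43,0) -> (54,0) [heading=0, draw]
  PU: pen up
  RT 144: heading 0 -> 216
  FD 3: (54,0) -> (51.573,-1.763) [heading=216, move]
  -- iteration 2/4 --
  FD 11: (51.573,-1.763) -> (42.674,-8.229) [heading=216, move]
  PU: pen up
  RT 144: heading 216 -> 72
  FD 3: (42.674,-8.229) -> (43.601,-5.376) [heading=72, move]
  -- iteration 3/4 --
  FD 11: (43.601,-5.376) -> (47,5.086) [heading=72, move]
  PU: pen up
  RT 144: heading 72 -> 288
  FD 3: (47,5.086) -> (47.927,2.233) [heading=288, move]
  -- iteration 4/4 --
  FD 11: (47.927,2.233) -> (51.326,-8.229) [heading=288, move]
  PU: pen up
  RT 144: heading 288 -> 144
  FD 3: (51.326,-8.229) -> (48.899,-6.466) [heading=144, move]
]
RT 120: heading 144 -> 24
RT 45: heading 24 -> 339
LT 15: heading 339 -> 354
RT 15: heading 354 -> 339
Final: pos=(48.899,-6.466), heading=339, 5 segment(s) drawn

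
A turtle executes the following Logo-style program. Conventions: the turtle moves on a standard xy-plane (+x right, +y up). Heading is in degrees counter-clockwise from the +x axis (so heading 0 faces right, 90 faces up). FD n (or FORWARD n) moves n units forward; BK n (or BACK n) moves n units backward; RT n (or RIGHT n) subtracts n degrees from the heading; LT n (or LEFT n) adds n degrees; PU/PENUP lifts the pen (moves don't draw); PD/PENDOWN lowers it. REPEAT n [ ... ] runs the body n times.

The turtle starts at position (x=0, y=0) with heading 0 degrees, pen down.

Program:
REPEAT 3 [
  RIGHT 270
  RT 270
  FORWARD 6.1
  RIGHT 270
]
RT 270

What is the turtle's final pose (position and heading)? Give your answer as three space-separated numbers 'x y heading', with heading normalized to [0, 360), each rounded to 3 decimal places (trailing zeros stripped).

Answer: 0 6.1 180

Derivation:
Executing turtle program step by step:
Start: pos=(0,0), heading=0, pen down
REPEAT 3 [
  -- iteration 1/3 --
  RT 270: heading 0 -> 90
  RT 270: heading 90 -> 180
  FD 6.1: (0,0) -> (-6.1,0) [heading=180, draw]
  RT 270: heading 180 -> 270
  -- iteration 2/3 --
  RT 270: heading 270 -> 0
  RT 270: heading 0 -> 90
  FD 6.1: (-6.1,0) -> (-6.1,6.1) [heading=90, draw]
  RT 270: heading 90 -> 180
  -- iteration 3/3 --
  RT 270: heading 180 -> 270
  RT 270: heading 270 -> 0
  FD 6.1: (-6.1,6.1) -> (0,6.1) [heading=0, draw]
  RT 270: heading 0 -> 90
]
RT 270: heading 90 -> 180
Final: pos=(0,6.1), heading=180, 3 segment(s) drawn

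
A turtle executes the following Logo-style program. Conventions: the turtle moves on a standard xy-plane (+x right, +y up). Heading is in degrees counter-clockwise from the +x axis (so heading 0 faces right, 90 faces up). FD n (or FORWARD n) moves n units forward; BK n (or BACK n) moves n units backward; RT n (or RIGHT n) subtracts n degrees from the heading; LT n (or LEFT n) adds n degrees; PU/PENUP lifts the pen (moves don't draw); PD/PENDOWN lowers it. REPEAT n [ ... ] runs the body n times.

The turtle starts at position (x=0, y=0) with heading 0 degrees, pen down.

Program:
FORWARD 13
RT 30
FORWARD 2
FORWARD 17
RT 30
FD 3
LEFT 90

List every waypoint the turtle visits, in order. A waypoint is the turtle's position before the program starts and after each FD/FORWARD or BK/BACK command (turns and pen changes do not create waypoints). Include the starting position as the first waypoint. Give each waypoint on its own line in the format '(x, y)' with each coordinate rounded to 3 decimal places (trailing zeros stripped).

Answer: (0, 0)
(13, 0)
(14.732, -1)
(29.454, -9.5)
(30.954, -12.098)

Derivation:
Executing turtle program step by step:
Start: pos=(0,0), heading=0, pen down
FD 13: (0,0) -> (13,0) [heading=0, draw]
RT 30: heading 0 -> 330
FD 2: (13,0) -> (14.732,-1) [heading=330, draw]
FD 17: (14.732,-1) -> (29.454,-9.5) [heading=330, draw]
RT 30: heading 330 -> 300
FD 3: (29.454,-9.5) -> (30.954,-12.098) [heading=300, draw]
LT 90: heading 300 -> 30
Final: pos=(30.954,-12.098), heading=30, 4 segment(s) drawn
Waypoints (5 total):
(0, 0)
(13, 0)
(14.732, -1)
(29.454, -9.5)
(30.954, -12.098)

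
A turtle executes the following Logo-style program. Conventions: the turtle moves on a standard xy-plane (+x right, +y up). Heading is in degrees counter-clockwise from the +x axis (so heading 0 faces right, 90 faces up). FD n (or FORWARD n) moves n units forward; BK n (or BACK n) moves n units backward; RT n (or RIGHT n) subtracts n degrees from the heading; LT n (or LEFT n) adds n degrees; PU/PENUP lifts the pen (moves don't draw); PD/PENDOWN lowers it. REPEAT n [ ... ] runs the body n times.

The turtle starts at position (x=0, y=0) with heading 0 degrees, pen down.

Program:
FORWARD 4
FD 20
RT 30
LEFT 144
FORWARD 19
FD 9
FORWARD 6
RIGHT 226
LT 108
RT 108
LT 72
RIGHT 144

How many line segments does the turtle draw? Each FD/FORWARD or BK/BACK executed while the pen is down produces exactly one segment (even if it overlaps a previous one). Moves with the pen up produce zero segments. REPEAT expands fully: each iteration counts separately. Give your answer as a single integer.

Answer: 5

Derivation:
Executing turtle program step by step:
Start: pos=(0,0), heading=0, pen down
FD 4: (0,0) -> (4,0) [heading=0, draw]
FD 20: (4,0) -> (24,0) [heading=0, draw]
RT 30: heading 0 -> 330
LT 144: heading 330 -> 114
FD 19: (24,0) -> (16.272,17.357) [heading=114, draw]
FD 9: (16.272,17.357) -> (12.611,25.579) [heading=114, draw]
FD 6: (12.611,25.579) -> (10.171,31.061) [heading=114, draw]
RT 226: heading 114 -> 248
LT 108: heading 248 -> 356
RT 108: heading 356 -> 248
LT 72: heading 248 -> 320
RT 144: heading 320 -> 176
Final: pos=(10.171,31.061), heading=176, 5 segment(s) drawn
Segments drawn: 5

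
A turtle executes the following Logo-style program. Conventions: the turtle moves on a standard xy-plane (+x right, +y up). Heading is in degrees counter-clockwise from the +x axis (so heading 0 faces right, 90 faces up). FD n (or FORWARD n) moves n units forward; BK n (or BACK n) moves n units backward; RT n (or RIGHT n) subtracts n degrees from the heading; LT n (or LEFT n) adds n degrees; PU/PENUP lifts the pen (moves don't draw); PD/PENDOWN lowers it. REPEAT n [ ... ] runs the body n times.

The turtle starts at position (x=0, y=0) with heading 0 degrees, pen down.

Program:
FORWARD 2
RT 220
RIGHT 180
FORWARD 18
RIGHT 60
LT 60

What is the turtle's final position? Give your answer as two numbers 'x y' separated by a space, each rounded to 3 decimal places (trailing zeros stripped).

Executing turtle program step by step:
Start: pos=(0,0), heading=0, pen down
FD 2: (0,0) -> (2,0) [heading=0, draw]
RT 220: heading 0 -> 140
RT 180: heading 140 -> 320
FD 18: (2,0) -> (15.789,-11.57) [heading=320, draw]
RT 60: heading 320 -> 260
LT 60: heading 260 -> 320
Final: pos=(15.789,-11.57), heading=320, 2 segment(s) drawn

Answer: 15.789 -11.57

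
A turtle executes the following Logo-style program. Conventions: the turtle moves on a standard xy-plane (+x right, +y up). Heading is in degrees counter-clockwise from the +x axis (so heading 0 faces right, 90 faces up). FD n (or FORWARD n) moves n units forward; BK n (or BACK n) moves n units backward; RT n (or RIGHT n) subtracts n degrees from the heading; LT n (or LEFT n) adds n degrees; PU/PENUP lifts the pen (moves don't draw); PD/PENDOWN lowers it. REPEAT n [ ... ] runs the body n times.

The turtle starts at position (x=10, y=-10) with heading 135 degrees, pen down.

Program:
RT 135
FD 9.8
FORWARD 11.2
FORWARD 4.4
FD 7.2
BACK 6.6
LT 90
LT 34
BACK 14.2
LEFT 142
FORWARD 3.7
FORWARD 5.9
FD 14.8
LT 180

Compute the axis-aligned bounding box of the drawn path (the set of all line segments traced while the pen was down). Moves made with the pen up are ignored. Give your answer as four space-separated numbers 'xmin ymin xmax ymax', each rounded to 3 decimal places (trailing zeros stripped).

Answer: 10 -46.113 43.941 -10

Derivation:
Executing turtle program step by step:
Start: pos=(10,-10), heading=135, pen down
RT 135: heading 135 -> 0
FD 9.8: (10,-10) -> (19.8,-10) [heading=0, draw]
FD 11.2: (19.8,-10) -> (31,-10) [heading=0, draw]
FD 4.4: (31,-10) -> (35.4,-10) [heading=0, draw]
FD 7.2: (35.4,-10) -> (42.6,-10) [heading=0, draw]
BK 6.6: (42.6,-10) -> (36,-10) [heading=0, draw]
LT 90: heading 0 -> 90
LT 34: heading 90 -> 124
BK 14.2: (36,-10) -> (43.941,-21.772) [heading=124, draw]
LT 142: heading 124 -> 266
FD 3.7: (43.941,-21.772) -> (43.682,-25.463) [heading=266, draw]
FD 5.9: (43.682,-25.463) -> (43.271,-31.349) [heading=266, draw]
FD 14.8: (43.271,-31.349) -> (42.238,-46.113) [heading=266, draw]
LT 180: heading 266 -> 86
Final: pos=(42.238,-46.113), heading=86, 9 segment(s) drawn

Segment endpoints: x in {10, 19.8, 31, 35.4, 36, 42.238, 42.6, 43.271, 43.682, 43.941}, y in {-46.113, -31.349, -25.463, -21.772, -10}
xmin=10, ymin=-46.113, xmax=43.941, ymax=-10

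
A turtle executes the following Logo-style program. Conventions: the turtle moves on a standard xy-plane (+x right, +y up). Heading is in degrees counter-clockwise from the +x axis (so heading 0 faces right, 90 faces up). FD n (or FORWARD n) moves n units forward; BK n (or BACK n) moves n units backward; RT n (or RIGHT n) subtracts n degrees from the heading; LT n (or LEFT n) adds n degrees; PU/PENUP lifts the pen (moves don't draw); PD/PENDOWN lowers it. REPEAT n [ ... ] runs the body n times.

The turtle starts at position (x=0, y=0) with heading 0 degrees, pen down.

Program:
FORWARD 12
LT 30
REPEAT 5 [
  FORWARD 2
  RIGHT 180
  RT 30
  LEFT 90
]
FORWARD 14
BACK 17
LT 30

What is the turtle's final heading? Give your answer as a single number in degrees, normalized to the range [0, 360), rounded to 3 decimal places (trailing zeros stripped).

Executing turtle program step by step:
Start: pos=(0,0), heading=0, pen down
FD 12: (0,0) -> (12,0) [heading=0, draw]
LT 30: heading 0 -> 30
REPEAT 5 [
  -- iteration 1/5 --
  FD 2: (12,0) -> (13.732,1) [heading=30, draw]
  RT 180: heading 30 -> 210
  RT 30: heading 210 -> 180
  LT 90: heading 180 -> 270
  -- iteration 2/5 --
  FD 2: (13.732,1) -> (13.732,-1) [heading=270, draw]
  RT 180: heading 270 -> 90
  RT 30: heading 90 -> 60
  LT 90: heading 60 -> 150
  -- iteration 3/5 --
  FD 2: (13.732,-1) -> (12,0) [heading=150, draw]
  RT 180: heading 150 -> 330
  RT 30: heading 330 -> 300
  LT 90: heading 300 -> 30
  -- iteration 4/5 --
  FD 2: (12,0) -> (13.732,1) [heading=30, draw]
  RT 180: heading 30 -> 210
  RT 30: heading 210 -> 180
  LT 90: heading 180 -> 270
  -- iteration 5/5 --
  FD 2: (13.732,1) -> (13.732,-1) [heading=270, draw]
  RT 180: heading 270 -> 90
  RT 30: heading 90 -> 60
  LT 90: heading 60 -> 150
]
FD 14: (13.732,-1) -> (1.608,6) [heading=150, draw]
BK 17: (1.608,6) -> (16.33,-2.5) [heading=150, draw]
LT 30: heading 150 -> 180
Final: pos=(16.33,-2.5), heading=180, 8 segment(s) drawn

Answer: 180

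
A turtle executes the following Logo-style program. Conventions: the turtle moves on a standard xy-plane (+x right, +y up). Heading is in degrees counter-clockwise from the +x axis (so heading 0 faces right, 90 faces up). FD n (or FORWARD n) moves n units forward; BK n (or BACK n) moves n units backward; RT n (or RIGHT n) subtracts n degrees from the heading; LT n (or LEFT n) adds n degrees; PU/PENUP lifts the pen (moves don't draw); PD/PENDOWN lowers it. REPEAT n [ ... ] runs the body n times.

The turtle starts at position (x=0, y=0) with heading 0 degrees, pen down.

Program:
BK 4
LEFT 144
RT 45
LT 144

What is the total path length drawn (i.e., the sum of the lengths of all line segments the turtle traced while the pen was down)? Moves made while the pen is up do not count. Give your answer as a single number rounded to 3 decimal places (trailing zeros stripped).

Executing turtle program step by step:
Start: pos=(0,0), heading=0, pen down
BK 4: (0,0) -> (-4,0) [heading=0, draw]
LT 144: heading 0 -> 144
RT 45: heading 144 -> 99
LT 144: heading 99 -> 243
Final: pos=(-4,0), heading=243, 1 segment(s) drawn

Segment lengths:
  seg 1: (0,0) -> (-4,0), length = 4
Total = 4

Answer: 4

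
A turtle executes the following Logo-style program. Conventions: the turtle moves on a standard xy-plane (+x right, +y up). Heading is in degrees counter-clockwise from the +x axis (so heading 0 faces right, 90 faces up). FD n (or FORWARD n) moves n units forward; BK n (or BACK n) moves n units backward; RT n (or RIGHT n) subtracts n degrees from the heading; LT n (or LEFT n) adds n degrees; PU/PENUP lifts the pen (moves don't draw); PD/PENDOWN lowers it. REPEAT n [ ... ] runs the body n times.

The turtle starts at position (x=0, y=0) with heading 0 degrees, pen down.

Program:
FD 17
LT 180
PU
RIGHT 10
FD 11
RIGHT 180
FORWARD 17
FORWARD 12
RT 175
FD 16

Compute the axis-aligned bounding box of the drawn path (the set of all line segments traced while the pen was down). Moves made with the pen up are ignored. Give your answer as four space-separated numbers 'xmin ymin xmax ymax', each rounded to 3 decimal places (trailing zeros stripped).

Answer: 0 0 17 0

Derivation:
Executing turtle program step by step:
Start: pos=(0,0), heading=0, pen down
FD 17: (0,0) -> (17,0) [heading=0, draw]
LT 180: heading 0 -> 180
PU: pen up
RT 10: heading 180 -> 170
FD 11: (17,0) -> (6.167,1.91) [heading=170, move]
RT 180: heading 170 -> 350
FD 17: (6.167,1.91) -> (22.909,-1.042) [heading=350, move]
FD 12: (22.909,-1.042) -> (34.727,-3.126) [heading=350, move]
RT 175: heading 350 -> 175
FD 16: (34.727,-3.126) -> (18.787,-1.731) [heading=175, move]
Final: pos=(18.787,-1.731), heading=175, 1 segment(s) drawn

Segment endpoints: x in {0, 17}, y in {0}
xmin=0, ymin=0, xmax=17, ymax=0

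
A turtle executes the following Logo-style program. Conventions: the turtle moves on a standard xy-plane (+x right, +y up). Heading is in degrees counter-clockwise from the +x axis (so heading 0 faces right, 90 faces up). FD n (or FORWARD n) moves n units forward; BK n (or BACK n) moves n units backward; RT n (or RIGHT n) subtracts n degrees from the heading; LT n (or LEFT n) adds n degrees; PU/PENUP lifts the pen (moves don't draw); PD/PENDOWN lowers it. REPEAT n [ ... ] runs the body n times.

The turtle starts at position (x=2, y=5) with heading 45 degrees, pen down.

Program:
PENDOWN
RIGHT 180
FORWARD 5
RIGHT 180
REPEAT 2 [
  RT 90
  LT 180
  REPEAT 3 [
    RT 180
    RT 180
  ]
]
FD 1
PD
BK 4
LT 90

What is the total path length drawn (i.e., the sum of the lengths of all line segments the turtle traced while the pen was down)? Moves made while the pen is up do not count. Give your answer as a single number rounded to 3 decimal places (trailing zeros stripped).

Executing turtle program step by step:
Start: pos=(2,5), heading=45, pen down
PD: pen down
RT 180: heading 45 -> 225
FD 5: (2,5) -> (-1.536,1.464) [heading=225, draw]
RT 180: heading 225 -> 45
REPEAT 2 [
  -- iteration 1/2 --
  RT 90: heading 45 -> 315
  LT 180: heading 315 -> 135
  REPEAT 3 [
    -- iteration 1/3 --
    RT 180: heading 135 -> 315
    RT 180: heading 315 -> 135
    -- iteration 2/3 --
    RT 180: heading 135 -> 315
    RT 180: heading 315 -> 135
    -- iteration 3/3 --
    RT 180: heading 135 -> 315
    RT 180: heading 315 -> 135
  ]
  -- iteration 2/2 --
  RT 90: heading 135 -> 45
  LT 180: heading 45 -> 225
  REPEAT 3 [
    -- iteration 1/3 --
    RT 180: heading 225 -> 45
    RT 180: heading 45 -> 225
    -- iteration 2/3 --
    RT 180: heading 225 -> 45
    RT 180: heading 45 -> 225
    -- iteration 3/3 --
    RT 180: heading 225 -> 45
    RT 180: heading 45 -> 225
  ]
]
FD 1: (-1.536,1.464) -> (-2.243,0.757) [heading=225, draw]
PD: pen down
BK 4: (-2.243,0.757) -> (0.586,3.586) [heading=225, draw]
LT 90: heading 225 -> 315
Final: pos=(0.586,3.586), heading=315, 3 segment(s) drawn

Segment lengths:
  seg 1: (2,5) -> (-1.536,1.464), length = 5
  seg 2: (-1.536,1.464) -> (-2.243,0.757), length = 1
  seg 3: (-2.243,0.757) -> (0.586,3.586), length = 4
Total = 10

Answer: 10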